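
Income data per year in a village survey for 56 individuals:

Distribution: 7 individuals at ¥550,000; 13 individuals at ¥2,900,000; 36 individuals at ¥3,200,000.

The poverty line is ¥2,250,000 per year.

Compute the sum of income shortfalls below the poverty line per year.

Below the line: 7×¥550,000 (q = 7 of N = 56).
Individual gaps: 7×(2250000−550000) = 11900000.
Aggregate gap = ¥11,900,000.

¥11,900,000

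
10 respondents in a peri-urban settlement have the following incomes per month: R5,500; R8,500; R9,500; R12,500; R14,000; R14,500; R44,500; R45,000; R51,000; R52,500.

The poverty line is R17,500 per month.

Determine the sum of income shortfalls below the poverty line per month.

Incomes under z: R5,500, R8,500, R9,500, R12,500, R14,000, R14,500 (q = 6 of N = 10).
Individual gaps: 17500−5500 = 12000; 17500−8500 = 9000; 17500−9500 = 8000; 17500−12500 = 5000; 17500−14000 = 3500; 17500−14500 = 3000.
Aggregate gap = R40,500.

R40,500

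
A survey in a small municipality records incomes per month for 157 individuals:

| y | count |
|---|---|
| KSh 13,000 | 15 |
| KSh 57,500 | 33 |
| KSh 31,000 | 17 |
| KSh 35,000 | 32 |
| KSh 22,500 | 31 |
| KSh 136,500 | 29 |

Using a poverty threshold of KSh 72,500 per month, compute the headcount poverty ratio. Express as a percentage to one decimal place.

128 of the 157 individuals have income below KSh 72,500.
H = 128/157 = 81.5%.

81.5%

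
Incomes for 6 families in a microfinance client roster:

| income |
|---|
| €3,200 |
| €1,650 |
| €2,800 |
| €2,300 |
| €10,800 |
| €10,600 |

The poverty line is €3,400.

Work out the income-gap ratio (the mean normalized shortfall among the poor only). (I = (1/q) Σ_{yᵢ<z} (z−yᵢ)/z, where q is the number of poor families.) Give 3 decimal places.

0.268

Below z: €1,650, €2,300, €2,800, €3,200 (q = 4 of N = 6).
Shortfall ratios (z−y)/z: 0.5147, 0.3235, 0.1765, 0.0588; sum = 1.073529.
The income-gap ratio divides by q (the poor only): 1.073529 / 4 = 0.268.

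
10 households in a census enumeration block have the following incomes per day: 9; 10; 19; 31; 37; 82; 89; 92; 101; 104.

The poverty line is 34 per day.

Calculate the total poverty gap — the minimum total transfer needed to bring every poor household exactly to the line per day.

67

Poor units: 9, 10, 19, 31 (q = 4 of N = 10).
Individual gaps: 34−9 = 25; 34−10 = 24; 34−19 = 15; 34−31 = 3.
Aggregate gap = 67.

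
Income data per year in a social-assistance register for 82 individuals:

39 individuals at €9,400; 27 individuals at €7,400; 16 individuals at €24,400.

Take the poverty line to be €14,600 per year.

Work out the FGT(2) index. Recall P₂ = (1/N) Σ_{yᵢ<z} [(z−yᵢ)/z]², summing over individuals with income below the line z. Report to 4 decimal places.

Below the line: 27×€7,400, 39×€9,400 (q = 66 of N = 82).
Relative gaps: (14600−7400)/14600 = 0.4932 (×27); (14600−9400)/14600 = 0.3562 (×39).
Squared: 0.2432 (×27); 0.1269 (×39).
Sum = 11.513605; P₂ = 11.513605 / 82 = 0.1404.

0.1404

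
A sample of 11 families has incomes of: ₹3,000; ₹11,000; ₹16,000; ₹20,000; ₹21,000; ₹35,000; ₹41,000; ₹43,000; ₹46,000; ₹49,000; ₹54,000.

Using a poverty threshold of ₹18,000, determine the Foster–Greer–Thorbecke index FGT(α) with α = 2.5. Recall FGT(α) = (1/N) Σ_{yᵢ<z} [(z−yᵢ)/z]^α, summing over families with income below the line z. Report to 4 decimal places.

0.0666

Below z: ₹3,000, ₹11,000, ₹16,000 (q = 3 of N = 11).
Gap ratios (z−y)/z: (18000−3000)/18000 = 0.8333; (18000−11000)/18000 = 0.3889; (18000−16000)/18000 = 0.1111.
Raised to α = 2.5: 0.63394; 0.09431; 0.00412.
Sum = 0.732365; FGT(2.5) = 0.732365 / 11 = 0.0666.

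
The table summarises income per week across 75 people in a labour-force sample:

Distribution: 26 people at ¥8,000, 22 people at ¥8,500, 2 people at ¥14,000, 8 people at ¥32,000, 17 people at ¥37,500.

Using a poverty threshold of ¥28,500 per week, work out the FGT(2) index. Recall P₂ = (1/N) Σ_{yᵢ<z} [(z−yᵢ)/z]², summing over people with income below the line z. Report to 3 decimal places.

Below the line: 26×¥8,000, 22×¥8,500, 2×¥14,000 (q = 50 of N = 75).
Shortfall ratios: (28500−8000)/28500 = 0.7193 (×26); (28500−8500)/28500 = 0.7018 (×22); (28500−14000)/28500 = 0.5088 (×2).
Squared: 0.5174 (×26); 0.4925 (×22); 0.2588 (×2).
Sum = 24.803940; P₂ = 24.803940 / 75 = 0.331.

0.331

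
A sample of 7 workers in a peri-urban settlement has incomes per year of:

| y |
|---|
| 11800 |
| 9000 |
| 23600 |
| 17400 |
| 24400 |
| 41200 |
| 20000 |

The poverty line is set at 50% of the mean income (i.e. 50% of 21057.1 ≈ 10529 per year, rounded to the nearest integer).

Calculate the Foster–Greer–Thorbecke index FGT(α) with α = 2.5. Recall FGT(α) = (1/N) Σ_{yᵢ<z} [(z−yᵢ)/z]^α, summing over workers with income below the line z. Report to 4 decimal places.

Incomes under z: 9000 (q = 1 of N = 7).
Relative gaps: (10529−9000)/10529 = 0.1452.
Raised to α = 2.5: 0.00804.
Sum = 0.008036; FGT(2.5) = 0.008036 / 7 = 0.0011.

0.0011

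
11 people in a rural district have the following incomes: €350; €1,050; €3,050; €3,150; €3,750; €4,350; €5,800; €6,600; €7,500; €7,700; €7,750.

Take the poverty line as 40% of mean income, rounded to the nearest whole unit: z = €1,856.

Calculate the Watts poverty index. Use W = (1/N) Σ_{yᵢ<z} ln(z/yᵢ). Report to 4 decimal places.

Below the line: €350, €1,050 (q = 2 of N = 11).
Log shortfalls: ln(1856/350) = 1.6682; ln(1856/1050) = 0.5696.
W = 2.237879 / 11 = 0.2034.

0.2034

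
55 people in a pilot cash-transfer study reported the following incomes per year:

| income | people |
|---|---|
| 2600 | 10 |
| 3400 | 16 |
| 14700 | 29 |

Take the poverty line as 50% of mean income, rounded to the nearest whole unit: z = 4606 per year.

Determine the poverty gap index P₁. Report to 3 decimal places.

Below z: 10×2600, 16×3400 (q = 26 of N = 55).
Normalized shortfalls: (4606−2600)/4606 = 0.4355 (×10); (4606−3400)/4606 = 0.2618 (×16).
Sum of shortfalls = 8.544507; P₁ averages over all N: 8.544507 / 55 = 0.155.

0.155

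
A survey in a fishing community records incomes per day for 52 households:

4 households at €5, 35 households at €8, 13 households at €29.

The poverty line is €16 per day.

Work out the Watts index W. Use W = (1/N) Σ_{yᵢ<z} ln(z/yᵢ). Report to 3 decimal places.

Poor units: 4×€5, 35×€8 (q = 39 of N = 52).
ln(z/y) terms: ln(16/5) = 1.1632 (×4); ln(16/8) = 0.6931 (×35).
W = 28.912755 / 52 = 0.556.

0.556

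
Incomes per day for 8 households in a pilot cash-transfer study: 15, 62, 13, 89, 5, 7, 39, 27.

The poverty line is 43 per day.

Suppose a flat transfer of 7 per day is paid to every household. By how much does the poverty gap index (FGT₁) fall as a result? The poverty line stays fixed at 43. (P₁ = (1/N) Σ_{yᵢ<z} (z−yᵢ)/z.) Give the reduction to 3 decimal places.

0.113

Before: below the line — 5, 7, 13, 15, 27, 39; poverty gap index (FGT₁) = 0.44186.
After the 7 transfer: below the line — 12, 14, 20, 22, 34; poverty gap index (FGT₁) = 0.32849.
Reduction = 0.44186 − 0.32849 = 0.113.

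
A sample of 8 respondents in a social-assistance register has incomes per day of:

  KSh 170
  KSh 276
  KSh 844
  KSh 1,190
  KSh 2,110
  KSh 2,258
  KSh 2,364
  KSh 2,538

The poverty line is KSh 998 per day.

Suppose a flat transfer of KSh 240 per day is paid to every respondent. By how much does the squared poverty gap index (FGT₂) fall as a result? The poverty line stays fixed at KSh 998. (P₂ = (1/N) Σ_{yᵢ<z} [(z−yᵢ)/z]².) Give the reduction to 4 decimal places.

Before: below the line — KSh 170, KSh 276, KSh 844; squared poverty gap index (FGT₂) = 0.154440.
After the KSh 240 transfer: below the line — KSh 410, KSh 516; squared poverty gap index (FGT₂) = 0.072548.
Reduction = 0.154440 − 0.072548 = 0.0819.

0.0819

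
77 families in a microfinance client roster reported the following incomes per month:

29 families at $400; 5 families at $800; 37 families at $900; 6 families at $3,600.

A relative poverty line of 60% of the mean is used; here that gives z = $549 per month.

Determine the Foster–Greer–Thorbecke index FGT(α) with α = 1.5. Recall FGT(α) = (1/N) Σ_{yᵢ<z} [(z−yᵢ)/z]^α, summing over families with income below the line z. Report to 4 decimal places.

Below z: 29×$400 (q = 29 of N = 77).
Shortfall ratios: (549−400)/549 = 0.2714 (×29).
Raised to α = 1.5: 0.14139 (×29).
Sum = 4.100331; FGT(1.5) = 4.100331 / 77 = 0.0533.

0.0533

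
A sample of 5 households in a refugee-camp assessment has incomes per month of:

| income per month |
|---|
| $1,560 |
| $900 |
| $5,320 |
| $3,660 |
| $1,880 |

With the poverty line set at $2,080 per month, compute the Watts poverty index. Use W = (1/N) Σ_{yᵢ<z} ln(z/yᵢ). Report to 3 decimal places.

Below z: $900, $1,560, $1,880 (q = 3 of N = 5).
Log gaps: ln(2080/900) = 0.8377; ln(2080/1560) = 0.2877; ln(2080/1880) = 0.1011.
W = 1.226507 / 5 = 0.245.

0.245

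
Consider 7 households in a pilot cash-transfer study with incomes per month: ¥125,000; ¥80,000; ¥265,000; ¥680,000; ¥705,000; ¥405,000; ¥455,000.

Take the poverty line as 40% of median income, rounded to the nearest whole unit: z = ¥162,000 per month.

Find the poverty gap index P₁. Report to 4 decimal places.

0.1049

Incomes under z: ¥80,000, ¥125,000 (q = 2 of N = 7).
Shortfall ratios: (162000−80000)/162000 = 0.5062; (162000−125000)/162000 = 0.2284.
Σ = 0.734568. Dividing by the full population N = 7 gives P₁ = 0.1049.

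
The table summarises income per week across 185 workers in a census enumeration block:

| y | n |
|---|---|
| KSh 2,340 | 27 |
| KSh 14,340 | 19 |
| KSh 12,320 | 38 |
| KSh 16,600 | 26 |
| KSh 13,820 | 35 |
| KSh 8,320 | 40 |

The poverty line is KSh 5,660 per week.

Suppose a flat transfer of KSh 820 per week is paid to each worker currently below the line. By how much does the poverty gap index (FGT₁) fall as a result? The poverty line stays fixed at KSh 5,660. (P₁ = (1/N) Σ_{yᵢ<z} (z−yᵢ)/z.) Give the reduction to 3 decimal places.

Before: below the line — 27×KSh 2,340; poverty gap index (FGT₁) = 0.08561.
After the KSh 820 transfer: below the line — 27×KSh 3,160; poverty gap index (FGT₁) = 0.06446.
Reduction = 0.08561 − 0.06446 = 0.021.

0.021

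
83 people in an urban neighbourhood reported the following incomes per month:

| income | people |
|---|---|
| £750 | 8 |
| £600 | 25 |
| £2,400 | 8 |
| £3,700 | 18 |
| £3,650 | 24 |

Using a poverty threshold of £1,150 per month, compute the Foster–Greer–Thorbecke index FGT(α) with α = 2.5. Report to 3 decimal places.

Incomes under z: 25×£600, 8×£750 (q = 33 of N = 83).
Gap ratios (z−y)/z: (1150−600)/1150 = 0.4783 (×25); (1150−750)/1150 = 0.3478 (×8).
Raised to α = 2.5: 0.15818 (×25); 0.07135 (×8).
Sum = 4.525411; FGT(2.5) = 4.525411 / 83 = 0.055.

0.055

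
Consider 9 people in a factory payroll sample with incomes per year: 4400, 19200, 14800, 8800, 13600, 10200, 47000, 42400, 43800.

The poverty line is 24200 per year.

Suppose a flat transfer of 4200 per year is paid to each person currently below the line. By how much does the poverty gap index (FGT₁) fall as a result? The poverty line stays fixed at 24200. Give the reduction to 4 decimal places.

0.1157

Before: below the line — 4400, 8800, 10200, 13600, 14800, 19200; poverty gap index (FGT₁) = 0.340680.
After the 4200 transfer: below the line — 8600, 13000, 14400, 17800, 19000, 23400; poverty gap index (FGT₁) = 0.224977.
Reduction = 0.340680 − 0.224977 = 0.1157.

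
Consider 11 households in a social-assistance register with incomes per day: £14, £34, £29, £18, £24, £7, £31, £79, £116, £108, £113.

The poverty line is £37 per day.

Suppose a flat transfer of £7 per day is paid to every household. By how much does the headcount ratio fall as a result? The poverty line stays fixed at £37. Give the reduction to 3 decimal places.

Before: below the line — £7, £14, £18, £24, £29, £31, £34; headcount ratio = 0.63636.
After the £7 transfer: below the line — £14, £21, £25, £31, £36; headcount ratio = 0.45455.
Reduction = 0.63636 − 0.45455 = 0.182.

0.182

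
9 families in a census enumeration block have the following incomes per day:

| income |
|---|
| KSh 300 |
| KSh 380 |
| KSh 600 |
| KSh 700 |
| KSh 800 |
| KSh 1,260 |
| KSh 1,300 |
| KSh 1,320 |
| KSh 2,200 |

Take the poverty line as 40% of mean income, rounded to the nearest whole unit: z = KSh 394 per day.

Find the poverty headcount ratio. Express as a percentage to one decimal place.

22.2%

2 of the 9 families have income below KSh 394.
H = 2/9 = 22.2%.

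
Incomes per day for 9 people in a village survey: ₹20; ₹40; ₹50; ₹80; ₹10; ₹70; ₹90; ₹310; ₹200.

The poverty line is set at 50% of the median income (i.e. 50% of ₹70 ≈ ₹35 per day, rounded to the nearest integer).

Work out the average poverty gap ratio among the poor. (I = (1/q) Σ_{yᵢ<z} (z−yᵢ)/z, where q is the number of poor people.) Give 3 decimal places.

Poor units: ₹10, ₹20 (q = 2 of N = 9).
Relative gaps: 0.7143, 0.4286; sum = 1.142857.
I averages over the q = 2 poor units only: 1.142857 / 2 = 0.571.

0.571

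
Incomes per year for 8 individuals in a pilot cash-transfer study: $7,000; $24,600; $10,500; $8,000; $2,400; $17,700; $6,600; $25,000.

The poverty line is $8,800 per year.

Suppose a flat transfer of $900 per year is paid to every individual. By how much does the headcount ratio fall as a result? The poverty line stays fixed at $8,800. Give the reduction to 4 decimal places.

Before: below the line — $2,400, $6,600, $7,000, $8,000; headcount ratio = 0.500000.
After the $900 transfer: below the line — $3,300, $7,500, $7,900; headcount ratio = 0.375000.
Reduction = 0.500000 − 0.375000 = 0.1250.

0.1250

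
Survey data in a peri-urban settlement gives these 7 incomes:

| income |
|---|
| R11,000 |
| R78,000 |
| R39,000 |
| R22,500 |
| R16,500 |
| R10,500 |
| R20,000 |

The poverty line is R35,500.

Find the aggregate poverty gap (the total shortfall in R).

Below the line: R10,500, R11,000, R16,500, R20,000, R22,500 (q = 5 of N = 7).
Individual gaps: 35500−10500 = 25000; 35500−11000 = 24500; 35500−16500 = 19000; 35500−20000 = 15500; 35500−22500 = 13000.
Aggregate gap = R97,000.

R97,000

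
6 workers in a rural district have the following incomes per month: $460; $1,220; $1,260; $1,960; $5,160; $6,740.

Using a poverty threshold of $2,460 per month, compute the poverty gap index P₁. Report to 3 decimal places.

Below the line: $460, $1,220, $1,260, $1,960 (q = 4 of N = 6).
Normalized shortfalls: (2460−460)/2460 = 0.8130; (2460−1220)/2460 = 0.5041; (2460−1260)/2460 = 0.4878; (2460−1960)/2460 = 0.2033.
Sum of shortfalls = 2.008130; P₁ averages over all N: 2.008130 / 6 = 0.335.

0.335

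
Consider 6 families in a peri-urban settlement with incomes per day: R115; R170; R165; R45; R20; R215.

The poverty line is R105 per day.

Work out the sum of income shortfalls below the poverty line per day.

R145

Below z: R20, R45 (q = 2 of N = 6).
Individual gaps: 105−20 = 85; 105−45 = 60.
Aggregate gap = R145.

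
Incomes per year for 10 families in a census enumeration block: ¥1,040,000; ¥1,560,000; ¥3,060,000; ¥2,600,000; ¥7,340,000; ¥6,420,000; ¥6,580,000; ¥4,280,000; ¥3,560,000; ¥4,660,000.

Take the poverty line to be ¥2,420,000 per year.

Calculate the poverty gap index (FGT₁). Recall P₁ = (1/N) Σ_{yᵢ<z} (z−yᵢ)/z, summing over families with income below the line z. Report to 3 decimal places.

0.093

Incomes under z: ¥1,040,000, ¥1,560,000 (q = 2 of N = 10).
Gap ratios (z−y)/z: (2420000−1040000)/2420000 = 0.5702; (2420000−1560000)/2420000 = 0.3554.
Σ = 0.925620. Dividing by the full population N = 10 gives P₁ = 0.093.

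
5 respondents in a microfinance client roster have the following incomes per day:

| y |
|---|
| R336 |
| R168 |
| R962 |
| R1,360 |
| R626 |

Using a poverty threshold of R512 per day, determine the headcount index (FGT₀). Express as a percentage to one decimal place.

40.0%

2 of the 5 respondents have income below R512.
H = 2/5 = 40.0%.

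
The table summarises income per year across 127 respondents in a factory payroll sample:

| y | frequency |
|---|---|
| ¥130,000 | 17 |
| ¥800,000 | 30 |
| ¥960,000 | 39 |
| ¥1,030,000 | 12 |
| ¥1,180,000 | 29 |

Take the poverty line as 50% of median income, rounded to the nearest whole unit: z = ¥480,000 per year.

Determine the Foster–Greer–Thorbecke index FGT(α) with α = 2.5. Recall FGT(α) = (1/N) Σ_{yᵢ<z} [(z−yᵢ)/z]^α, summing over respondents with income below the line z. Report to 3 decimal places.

0.061

Below z: 17×¥130,000 (q = 17 of N = 127).
Gap ratios (z−y)/z: (480000−130000)/480000 = 0.7292 (×17).
Raised to α = 2.5: 0.45401 (×17).
Sum = 7.718198; FGT(2.5) = 7.718198 / 127 = 0.061.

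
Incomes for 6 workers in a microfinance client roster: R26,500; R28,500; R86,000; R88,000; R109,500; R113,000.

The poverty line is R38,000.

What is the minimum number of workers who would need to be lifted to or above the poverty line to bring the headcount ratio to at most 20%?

2 of the 6 workers are poor, so H = 2/6 = 0.333.
A headcount ratio of at most 20% allows at most ⌊0.20 × 6⌋ = 1 poor workers.
So at least 2 − 1 = 1 must be lifted.

1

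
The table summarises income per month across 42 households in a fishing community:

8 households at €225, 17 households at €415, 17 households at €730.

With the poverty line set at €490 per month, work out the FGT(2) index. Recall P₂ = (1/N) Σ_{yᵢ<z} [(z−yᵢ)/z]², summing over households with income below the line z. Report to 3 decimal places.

Incomes under z: 8×€225, 17×€415 (q = 25 of N = 42).
Gap ratios (z−y)/z: (490−225)/490 = 0.5408 (×8); (490−415)/490 = 0.1531 (×17).
Squared: 0.2925 (×8); 0.0234 (×17).
Sum = 2.738130; P₂ = 2.738130 / 42 = 0.065.

0.065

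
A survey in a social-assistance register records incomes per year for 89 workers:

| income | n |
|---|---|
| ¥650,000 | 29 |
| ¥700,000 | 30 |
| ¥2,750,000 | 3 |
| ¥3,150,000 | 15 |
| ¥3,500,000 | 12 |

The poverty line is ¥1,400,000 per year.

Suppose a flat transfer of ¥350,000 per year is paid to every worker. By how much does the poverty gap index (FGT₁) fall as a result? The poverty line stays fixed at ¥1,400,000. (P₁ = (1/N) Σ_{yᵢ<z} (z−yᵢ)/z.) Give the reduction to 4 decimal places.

0.1657

Before: below the line — 29×¥650,000, 30×¥700,000; poverty gap index (FGT₁) = 0.343098.
After the ¥350,000 transfer: below the line — 29×¥1,000,000, 30×¥1,050,000; poverty gap index (FGT₁) = 0.177368.
Reduction = 0.343098 − 0.177368 = 0.1657.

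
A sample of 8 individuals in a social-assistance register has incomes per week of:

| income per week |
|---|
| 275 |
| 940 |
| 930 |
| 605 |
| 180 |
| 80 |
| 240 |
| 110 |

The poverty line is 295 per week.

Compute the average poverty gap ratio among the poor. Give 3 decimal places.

0.400

Poor units: 80, 110, 180, 240, 275 (q = 5 of N = 8).
Shortfall ratios (z−y)/z: 0.7288, 0.6271, 0.3898, 0.1864, 0.0678; sum = 2.000000.
I averages over the q = 5 poor units only: 2.000000 / 5 = 0.400.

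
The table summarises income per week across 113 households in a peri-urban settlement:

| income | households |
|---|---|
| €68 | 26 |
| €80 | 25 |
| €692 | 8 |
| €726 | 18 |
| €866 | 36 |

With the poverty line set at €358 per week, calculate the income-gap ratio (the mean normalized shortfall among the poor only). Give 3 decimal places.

Poor units: 26×€68, 25×€80 (q = 51 of N = 113).
Shortfall ratios (z−y)/z: 0.8101 (×26), 0.7765 (×25); sum = 40.474860.
The income-gap ratio divides by q (the poor only): 40.474860 / 51 = 0.794.

0.794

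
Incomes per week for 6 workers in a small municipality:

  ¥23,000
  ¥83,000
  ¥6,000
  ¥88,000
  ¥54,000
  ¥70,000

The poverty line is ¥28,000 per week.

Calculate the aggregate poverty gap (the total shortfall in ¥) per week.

Below z: ¥6,000, ¥23,000 (q = 2 of N = 6).
Individual gaps: 28000−6000 = 22000; 28000−23000 = 5000.
Aggregate gap = ¥27,000.

¥27,000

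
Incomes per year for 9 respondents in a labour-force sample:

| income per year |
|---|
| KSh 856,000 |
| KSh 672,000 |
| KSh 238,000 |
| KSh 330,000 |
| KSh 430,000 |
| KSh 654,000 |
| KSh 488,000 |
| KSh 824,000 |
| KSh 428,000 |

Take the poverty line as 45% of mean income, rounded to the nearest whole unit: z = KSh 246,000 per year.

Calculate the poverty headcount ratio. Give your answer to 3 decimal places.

0.111

1 of the 9 respondents have income below KSh 246,000.
H = 1/9 = 0.111.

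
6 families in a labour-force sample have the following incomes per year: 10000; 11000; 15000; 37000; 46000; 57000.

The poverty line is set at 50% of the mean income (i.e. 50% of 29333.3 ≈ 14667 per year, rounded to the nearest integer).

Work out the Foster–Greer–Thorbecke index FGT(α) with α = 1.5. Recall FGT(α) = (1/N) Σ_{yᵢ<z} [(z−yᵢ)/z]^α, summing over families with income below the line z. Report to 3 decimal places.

0.051

Poor units: 10000, 11000 (q = 2 of N = 6).
Shortfall ratios: (14667−10000)/14667 = 0.3182; (14667−11000)/14667 = 0.2500.
Raised to α = 1.5: 0.17949; 0.12501.
Sum = 0.304505; FGT(1.5) = 0.304505 / 6 = 0.051.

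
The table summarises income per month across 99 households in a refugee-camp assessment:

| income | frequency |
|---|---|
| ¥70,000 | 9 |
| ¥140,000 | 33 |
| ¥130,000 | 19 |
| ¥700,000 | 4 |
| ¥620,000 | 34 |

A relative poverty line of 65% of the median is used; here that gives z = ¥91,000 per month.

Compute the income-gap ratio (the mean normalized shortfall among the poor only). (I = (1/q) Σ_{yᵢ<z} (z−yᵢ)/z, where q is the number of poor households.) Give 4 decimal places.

0.2308

Below the line: 9×¥70,000 (q = 9 of N = 99).
Shortfall ratios (z−y)/z: 0.2308 (×9); sum = 2.076923.
The income-gap ratio divides by q (the poor only): 2.076923 / 9 = 0.2308.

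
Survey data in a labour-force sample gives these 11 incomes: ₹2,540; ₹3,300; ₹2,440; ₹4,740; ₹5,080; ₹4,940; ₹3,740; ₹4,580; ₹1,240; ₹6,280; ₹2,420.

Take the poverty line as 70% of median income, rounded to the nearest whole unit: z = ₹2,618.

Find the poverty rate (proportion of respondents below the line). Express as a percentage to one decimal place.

36.4%

4 of the 11 respondents have income below ₹2,618.
H = 4/11 = 36.4%.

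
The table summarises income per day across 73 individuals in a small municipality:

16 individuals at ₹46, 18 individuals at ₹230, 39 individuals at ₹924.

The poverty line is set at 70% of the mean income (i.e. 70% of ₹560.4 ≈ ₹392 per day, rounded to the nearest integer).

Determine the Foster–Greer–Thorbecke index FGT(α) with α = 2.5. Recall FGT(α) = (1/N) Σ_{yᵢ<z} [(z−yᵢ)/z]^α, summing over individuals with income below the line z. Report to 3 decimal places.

Poor units: 16×₹46, 18×₹230 (q = 34 of N = 73).
Relative gaps: (392−46)/392 = 0.8827 (×16); (392−230)/392 = 0.4133 (×18).
Raised to α = 2.5: 0.73194 (×16); 0.10979 (×18).
Sum = 13.687293; FGT(2.5) = 13.687293 / 73 = 0.187.

0.187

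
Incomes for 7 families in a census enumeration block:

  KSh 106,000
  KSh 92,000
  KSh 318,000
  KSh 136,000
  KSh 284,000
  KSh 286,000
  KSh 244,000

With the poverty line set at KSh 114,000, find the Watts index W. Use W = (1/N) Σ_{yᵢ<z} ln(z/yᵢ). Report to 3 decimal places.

Below the line: KSh 92,000, KSh 106,000 (q = 2 of N = 7).
Log shortfalls: ln(114000/92000) = 0.2144; ln(114000/106000) = 0.0728.
W = 0.287169 / 7 = 0.041.

0.041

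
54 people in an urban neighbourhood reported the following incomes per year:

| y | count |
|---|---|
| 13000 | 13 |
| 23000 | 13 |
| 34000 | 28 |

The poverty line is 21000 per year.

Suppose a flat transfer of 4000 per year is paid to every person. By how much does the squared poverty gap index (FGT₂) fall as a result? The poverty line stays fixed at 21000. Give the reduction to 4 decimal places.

0.0262

Before: below the line — 13×13000; squared poverty gap index (FGT₂) = 0.034937.
After the 4000 transfer: below the line — 13×17000; squared poverty gap index (FGT₂) = 0.008734.
Reduction = 0.034937 − 0.008734 = 0.0262.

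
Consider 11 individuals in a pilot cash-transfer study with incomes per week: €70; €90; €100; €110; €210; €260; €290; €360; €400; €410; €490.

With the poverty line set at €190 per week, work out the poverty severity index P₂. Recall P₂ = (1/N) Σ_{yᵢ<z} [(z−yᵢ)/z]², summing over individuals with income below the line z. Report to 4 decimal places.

0.0980

Incomes under z: €70, €90, €100, €110 (q = 4 of N = 11).
Normalized shortfalls: (190−70)/190 = 0.6316; (190−90)/190 = 0.5263; (190−100)/190 = 0.4737; (190−110)/190 = 0.4211.
Squared: 0.3989; 0.2770; 0.2244; 0.1773.
Sum = 1.077562; P₂ = 1.077562 / 11 = 0.0980.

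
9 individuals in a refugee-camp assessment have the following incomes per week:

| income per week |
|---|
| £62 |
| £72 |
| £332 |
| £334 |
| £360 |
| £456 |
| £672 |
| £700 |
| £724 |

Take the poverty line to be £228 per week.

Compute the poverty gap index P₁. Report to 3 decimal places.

0.157

Below the line: £62, £72 (q = 2 of N = 9).
Normalized shortfalls: (228−62)/228 = 0.7281; (228−72)/228 = 0.6842.
Sum of shortfalls = 1.412281; P₁ averages over all N: 1.412281 / 9 = 0.157.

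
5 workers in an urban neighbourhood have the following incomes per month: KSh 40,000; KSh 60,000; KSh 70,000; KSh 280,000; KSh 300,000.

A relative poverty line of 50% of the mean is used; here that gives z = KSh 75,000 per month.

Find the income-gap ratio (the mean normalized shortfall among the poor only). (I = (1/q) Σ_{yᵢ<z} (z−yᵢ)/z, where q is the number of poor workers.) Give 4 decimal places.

Incomes under z: KSh 40,000, KSh 60,000, KSh 70,000 (q = 3 of N = 5).
Relative gaps: 0.4667, 0.2000, 0.0667; sum = 0.733333.
The income-gap ratio divides by q (the poor only): 0.733333 / 3 = 0.2444.

0.2444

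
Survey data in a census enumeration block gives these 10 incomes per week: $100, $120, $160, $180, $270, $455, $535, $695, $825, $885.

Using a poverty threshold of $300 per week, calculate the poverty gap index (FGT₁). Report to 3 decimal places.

0.223

Below z: $100, $120, $160, $180, $270 (q = 5 of N = 10).
Gap ratios (z−y)/z: (300−100)/300 = 0.6667; (300−120)/300 = 0.6000; (300−160)/300 = 0.4667; (300−180)/300 = 0.4000; (300−270)/300 = 0.1000.
Σ = 2.233333. Dividing by the full population N = 10 gives P₁ = 0.223.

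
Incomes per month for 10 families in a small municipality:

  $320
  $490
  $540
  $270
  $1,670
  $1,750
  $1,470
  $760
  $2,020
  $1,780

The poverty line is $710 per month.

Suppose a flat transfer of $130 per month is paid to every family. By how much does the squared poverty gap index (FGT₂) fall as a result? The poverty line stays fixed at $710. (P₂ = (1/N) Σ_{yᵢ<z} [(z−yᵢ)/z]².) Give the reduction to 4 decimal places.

Before: below the line — $270, $320, $490, $540; squared poverty gap index (FGT₂) = 0.083912.
After the $130 transfer: below the line — $400, $450, $620, $670; squared poverty gap index (FGT₂) = 0.034398.
Reduction = 0.083912 − 0.034398 = 0.0495.

0.0495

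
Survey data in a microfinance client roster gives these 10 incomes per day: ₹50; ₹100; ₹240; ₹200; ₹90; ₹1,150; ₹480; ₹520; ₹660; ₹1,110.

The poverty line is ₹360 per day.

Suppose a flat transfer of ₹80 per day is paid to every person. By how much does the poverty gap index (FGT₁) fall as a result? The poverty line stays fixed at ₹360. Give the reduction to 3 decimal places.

Before: below the line — ₹50, ₹90, ₹100, ₹200, ₹240; poverty gap index (FGT₁) = 0.31111.
After the ₹80 transfer: below the line — ₹130, ₹170, ₹180, ₹280, ₹320; poverty gap index (FGT₁) = 0.20000.
Reduction = 0.31111 − 0.20000 = 0.111.

0.111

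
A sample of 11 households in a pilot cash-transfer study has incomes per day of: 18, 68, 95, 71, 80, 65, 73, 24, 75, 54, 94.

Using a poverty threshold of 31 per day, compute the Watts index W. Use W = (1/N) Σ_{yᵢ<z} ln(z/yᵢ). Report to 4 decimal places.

0.0727

Poor units: 18, 24 (q = 2 of N = 11).
Log shortfalls: ln(31/18) = 0.5436; ln(31/24) = 0.2559.
W = 0.799549 / 11 = 0.0727.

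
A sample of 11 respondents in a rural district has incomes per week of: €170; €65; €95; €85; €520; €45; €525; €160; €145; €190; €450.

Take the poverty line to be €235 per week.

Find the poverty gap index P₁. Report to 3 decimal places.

Below the line: €45, €65, €85, €95, €145, €160, €170, €190 (q = 8 of N = 11).
Gap ratios (z−y)/z: (235−45)/235 = 0.8085; (235−65)/235 = 0.7234; (235−85)/235 = 0.6383; (235−95)/235 = 0.5957; (235−145)/235 = 0.3830; (235−160)/235 = 0.3191; (235−170)/235 = 0.2766; (235−190)/235 = 0.1915.
Σ = 3.936170. Dividing by the full population N = 11 gives P₁ = 0.358.

0.358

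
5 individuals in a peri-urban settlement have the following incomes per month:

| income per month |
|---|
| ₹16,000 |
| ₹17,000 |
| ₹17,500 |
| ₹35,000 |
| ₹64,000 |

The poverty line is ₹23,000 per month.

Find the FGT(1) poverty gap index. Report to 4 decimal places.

0.1609

Below the line: ₹16,000, ₹17,000, ₹17,500 (q = 3 of N = 5).
Gap ratios (z−y)/z: (23000−16000)/23000 = 0.3043; (23000−17000)/23000 = 0.2609; (23000−17500)/23000 = 0.2391.
Sum of shortfalls = 0.804348; P₁ averages over all N: 0.804348 / 5 = 0.1609.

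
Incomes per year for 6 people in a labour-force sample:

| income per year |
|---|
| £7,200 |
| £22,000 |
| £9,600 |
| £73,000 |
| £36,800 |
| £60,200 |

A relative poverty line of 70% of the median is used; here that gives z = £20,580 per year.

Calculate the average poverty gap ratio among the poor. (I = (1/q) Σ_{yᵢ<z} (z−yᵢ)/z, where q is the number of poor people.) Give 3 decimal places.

0.592

Poor units: £7,200, £9,600 (q = 2 of N = 6).
Relative gaps: 0.6501, 0.5335; sum = 1.183673.
I averages over the q = 2 poor units only: 1.183673 / 2 = 0.592.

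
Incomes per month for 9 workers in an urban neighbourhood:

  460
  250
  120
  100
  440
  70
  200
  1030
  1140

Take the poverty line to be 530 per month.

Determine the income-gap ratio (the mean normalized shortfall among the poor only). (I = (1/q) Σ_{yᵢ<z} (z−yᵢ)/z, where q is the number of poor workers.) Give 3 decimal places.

0.558

Below the line: 70, 100, 120, 200, 250, 440, 460 (q = 7 of N = 9).
Shortfall ratios (z−y)/z: 0.8679, 0.8113, 0.7736, 0.6226, 0.5283, 0.1698, 0.1321; sum = 3.905660.
The income-gap ratio divides by q (the poor only): 3.905660 / 7 = 0.558.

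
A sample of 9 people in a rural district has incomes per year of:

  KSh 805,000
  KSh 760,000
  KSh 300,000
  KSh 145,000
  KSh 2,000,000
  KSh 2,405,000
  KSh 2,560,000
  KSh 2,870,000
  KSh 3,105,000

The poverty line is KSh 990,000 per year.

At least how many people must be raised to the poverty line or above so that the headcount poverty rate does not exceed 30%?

2

4 of the 9 people are poor, so H = 4/9 = 0.444.
A headcount ratio of at most 30% allows at most ⌊0.30 × 9⌋ = 2 poor people.
So at least 4 − 2 = 2 must be lifted.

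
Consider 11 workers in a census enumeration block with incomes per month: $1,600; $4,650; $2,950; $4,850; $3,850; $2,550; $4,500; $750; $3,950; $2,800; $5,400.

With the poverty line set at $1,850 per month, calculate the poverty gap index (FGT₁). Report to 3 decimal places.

0.066

Below z: $750, $1,600 (q = 2 of N = 11).
Shortfall ratios: (1850−750)/1850 = 0.5946; (1850−1600)/1850 = 0.1351.
Sum of shortfalls = 0.729730; P₁ averages over all N: 0.729730 / 11 = 0.066.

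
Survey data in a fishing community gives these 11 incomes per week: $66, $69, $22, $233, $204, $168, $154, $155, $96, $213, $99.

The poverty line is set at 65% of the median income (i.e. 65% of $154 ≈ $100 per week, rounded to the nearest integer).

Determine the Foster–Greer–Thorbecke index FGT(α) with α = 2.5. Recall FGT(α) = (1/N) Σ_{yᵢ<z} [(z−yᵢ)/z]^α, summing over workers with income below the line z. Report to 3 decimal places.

Incomes under z: $22, $66, $69, $96, $99 (q = 5 of N = 11).
Normalized shortfalls: (100−22)/100 = 0.7800; (100−66)/100 = 0.3400; (100−69)/100 = 0.3100; (100−96)/100 = 0.0400; (100−99)/100 = 0.0100.
Raised to α = 2.5: 0.53732; 0.06741; 0.05351; 0.00032; 0.00001.
Sum = 0.658566; FGT(2.5) = 0.658566 / 11 = 0.060.

0.060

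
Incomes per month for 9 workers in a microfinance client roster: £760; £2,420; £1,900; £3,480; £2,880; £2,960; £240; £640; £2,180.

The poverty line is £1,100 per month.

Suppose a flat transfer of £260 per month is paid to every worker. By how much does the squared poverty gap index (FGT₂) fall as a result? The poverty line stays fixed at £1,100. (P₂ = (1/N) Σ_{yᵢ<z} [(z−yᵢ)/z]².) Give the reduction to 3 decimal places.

0.061

Before: below the line — £240, £640, £760; squared poverty gap index (FGT₂) = 0.09796.
After the £260 transfer: below the line — £500, £900, £1,020; squared poverty gap index (FGT₂) = 0.03732.
Reduction = 0.09796 − 0.03732 = 0.061.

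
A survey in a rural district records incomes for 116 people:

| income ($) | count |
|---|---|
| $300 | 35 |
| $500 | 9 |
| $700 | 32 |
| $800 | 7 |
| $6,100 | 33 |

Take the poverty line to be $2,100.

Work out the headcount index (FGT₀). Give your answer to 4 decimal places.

0.7155

83 of the 116 people have income below $2,100.
H = 83/116 = 0.7155.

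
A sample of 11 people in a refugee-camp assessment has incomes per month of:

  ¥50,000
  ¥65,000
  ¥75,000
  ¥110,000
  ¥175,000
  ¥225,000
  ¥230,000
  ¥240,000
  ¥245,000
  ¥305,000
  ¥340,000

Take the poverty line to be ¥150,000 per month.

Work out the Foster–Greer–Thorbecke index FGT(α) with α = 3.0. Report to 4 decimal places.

Below z: ¥50,000, ¥65,000, ¥75,000, ¥110,000 (q = 4 of N = 11).
Shortfall ratios: (150000−50000)/150000 = 0.6667; (150000−65000)/150000 = 0.5667; (150000−75000)/150000 = 0.5000; (150000−110000)/150000 = 0.2667.
Raised to α = 3.0: 0.29630; 0.18196; 0.12500; 0.01896.
Sum = 0.622222; FGT(3.0) = 0.622222 / 11 = 0.0566.

0.0566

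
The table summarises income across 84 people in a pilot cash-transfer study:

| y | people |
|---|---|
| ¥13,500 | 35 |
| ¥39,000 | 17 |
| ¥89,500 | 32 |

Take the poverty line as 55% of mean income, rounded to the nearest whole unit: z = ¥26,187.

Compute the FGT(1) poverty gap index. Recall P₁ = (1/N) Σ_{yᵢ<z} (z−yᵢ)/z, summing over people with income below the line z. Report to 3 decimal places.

Below the line: 35×¥13,500 (q = 35 of N = 84).
Relative gaps: (26187−13500)/26187 = 0.4845 (×35).
Sum of shortfalls = 16.956696; P₁ averages over all N: 16.956696 / 84 = 0.202.

0.202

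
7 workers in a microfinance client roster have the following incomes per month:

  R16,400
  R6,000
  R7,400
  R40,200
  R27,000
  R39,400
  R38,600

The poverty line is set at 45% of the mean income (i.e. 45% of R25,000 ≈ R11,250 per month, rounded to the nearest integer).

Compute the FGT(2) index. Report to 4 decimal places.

Below the line: R6,000, R7,400 (q = 2 of N = 7).
Shortfall ratios: (11250−6000)/11250 = 0.4667; (11250−7400)/11250 = 0.3422.
Squared: 0.2178; 0.1171.
Sum = 0.334894; P₂ = 0.334894 / 7 = 0.0478.

0.0478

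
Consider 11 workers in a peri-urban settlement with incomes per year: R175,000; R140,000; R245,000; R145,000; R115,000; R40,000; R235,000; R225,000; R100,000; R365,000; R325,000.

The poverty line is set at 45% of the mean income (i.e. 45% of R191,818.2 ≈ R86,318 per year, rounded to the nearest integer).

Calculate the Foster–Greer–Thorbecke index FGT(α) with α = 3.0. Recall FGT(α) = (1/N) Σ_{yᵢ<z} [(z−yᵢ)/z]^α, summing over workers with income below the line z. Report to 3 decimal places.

0.014

Below the line: R40,000 (q = 1 of N = 11).
Normalized shortfalls: (86318−40000)/86318 = 0.5366.
Raised to α = 3.0: 0.15451.
Sum = 0.154506; FGT(3.0) = 0.154506 / 11 = 0.014.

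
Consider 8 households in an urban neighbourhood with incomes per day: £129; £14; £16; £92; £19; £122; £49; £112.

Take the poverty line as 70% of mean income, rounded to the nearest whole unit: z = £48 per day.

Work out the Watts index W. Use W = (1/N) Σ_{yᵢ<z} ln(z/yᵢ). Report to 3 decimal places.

Poor units: £14, £16, £19 (q = 3 of N = 8).
Log gaps: ln(48/14) = 1.2321; ln(48/16) = 1.0986; ln(48/19) = 0.9268.
W = 3.257518 / 8 = 0.407.

0.407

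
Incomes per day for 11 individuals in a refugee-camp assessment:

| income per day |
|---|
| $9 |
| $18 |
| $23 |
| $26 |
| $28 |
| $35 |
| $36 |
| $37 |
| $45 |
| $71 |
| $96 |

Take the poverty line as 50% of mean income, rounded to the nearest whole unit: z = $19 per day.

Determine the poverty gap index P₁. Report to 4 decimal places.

Incomes under z: $9, $18 (q = 2 of N = 11).
Relative gaps: (19−9)/19 = 0.5263; (19−18)/19 = 0.0526.
Σ = 0.578947. Dividing by the full population N = 11 gives P₁ = 0.0526.

0.0526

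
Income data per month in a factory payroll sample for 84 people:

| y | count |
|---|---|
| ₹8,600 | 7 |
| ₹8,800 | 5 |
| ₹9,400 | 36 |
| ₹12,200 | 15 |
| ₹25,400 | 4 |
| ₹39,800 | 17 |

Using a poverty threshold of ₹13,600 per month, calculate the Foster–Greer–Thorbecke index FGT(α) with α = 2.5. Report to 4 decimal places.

0.0346

Poor units: 7×₹8,600, 5×₹8,800, 36×₹9,400, 15×₹12,200 (q = 63 of N = 84).
Relative gaps: (13600−8600)/13600 = 0.3676 (×7); (13600−8800)/13600 = 0.3529 (×5); (13600−9400)/13600 = 0.3088 (×36); (13600−12200)/13600 = 0.1029 (×15).
Raised to α = 2.5: 0.08196 (×7); 0.07400 (×5); 0.05300 (×36); 0.00340 (×15).
Sum = 2.902708; FGT(2.5) = 2.902708 / 84 = 0.0346.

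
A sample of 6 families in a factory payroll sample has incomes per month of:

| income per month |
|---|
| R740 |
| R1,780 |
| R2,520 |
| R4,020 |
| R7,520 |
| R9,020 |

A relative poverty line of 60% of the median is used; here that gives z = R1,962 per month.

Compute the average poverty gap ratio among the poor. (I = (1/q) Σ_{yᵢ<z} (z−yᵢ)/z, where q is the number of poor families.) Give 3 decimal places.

Incomes under z: R740, R1,780 (q = 2 of N = 6).
Shortfall ratios (z−y)/z: 0.6228, 0.0928; sum = 0.715596.
The income-gap ratio divides by q (the poor only): 0.715596 / 2 = 0.358.

0.358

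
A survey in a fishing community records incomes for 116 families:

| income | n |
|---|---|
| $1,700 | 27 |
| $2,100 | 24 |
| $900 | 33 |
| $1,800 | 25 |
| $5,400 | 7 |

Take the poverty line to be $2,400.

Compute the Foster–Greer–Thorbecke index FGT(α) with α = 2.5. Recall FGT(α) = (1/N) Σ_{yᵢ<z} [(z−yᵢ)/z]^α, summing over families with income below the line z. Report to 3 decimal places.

0.106

Incomes under z: 33×$900, 27×$1,700, 25×$1,800, 24×$2,100 (q = 109 of N = 116).
Normalized shortfalls: (2400−900)/2400 = 0.6250 (×33); (2400−1700)/2400 = 0.2917 (×27); (2400−1800)/2400 = 0.2500 (×25); (2400−2100)/2400 = 0.1250 (×24).
Raised to α = 2.5: 0.30882 (×33); 0.04594 (×27); 0.03125 (×25); 0.00552 (×24).
Sum = 12.345221; FGT(2.5) = 12.345221 / 116 = 0.106.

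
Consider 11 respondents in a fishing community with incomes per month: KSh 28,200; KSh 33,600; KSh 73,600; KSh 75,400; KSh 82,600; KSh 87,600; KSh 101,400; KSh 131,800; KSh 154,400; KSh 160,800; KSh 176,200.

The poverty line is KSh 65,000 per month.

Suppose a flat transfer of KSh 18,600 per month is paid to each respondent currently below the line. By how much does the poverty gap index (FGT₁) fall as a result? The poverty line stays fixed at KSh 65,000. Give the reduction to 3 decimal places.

0.052

Before: below the line — KSh 28,200, KSh 33,600; poverty gap index (FGT₁) = 0.09538.
After the KSh 18,600 transfer: below the line — KSh 46,800, KSh 52,200; poverty gap index (FGT₁) = 0.04336.
Reduction = 0.09538 − 0.04336 = 0.052.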